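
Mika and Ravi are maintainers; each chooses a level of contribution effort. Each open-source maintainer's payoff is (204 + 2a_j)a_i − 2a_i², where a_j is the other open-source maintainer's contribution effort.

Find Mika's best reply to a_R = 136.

119

Mika's payoff is (204 + 2a_R)a_M − 2a_M².
∂π/∂a_M = 204 + 2a_R − 4a_M = 0, so a_M = 51 + 0.5a_R.
At a_R = 136: a_M = 51 + 0.5·136 = 119.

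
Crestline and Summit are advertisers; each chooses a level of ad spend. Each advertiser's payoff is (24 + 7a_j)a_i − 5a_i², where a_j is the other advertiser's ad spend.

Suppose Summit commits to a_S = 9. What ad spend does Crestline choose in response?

Crestline's payoff is (24 + 7a_S)a_C − 5a_C².
∂π/∂a_C = 24 + 7a_S − 10a_C = 0, so a_C = 2.4 + 0.7a_S.
At a_S = 9: a_C = 2.4 + 0.7·9 = 8.7.

8.7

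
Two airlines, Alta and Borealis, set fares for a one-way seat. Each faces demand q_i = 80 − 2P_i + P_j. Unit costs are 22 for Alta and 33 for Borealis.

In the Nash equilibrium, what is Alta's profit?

865.28

Alta's profit: π = (P_{Alta} − 22)(80 − 2P_{Alta} + P_{Borealis}).
∂π/∂P_{Alta} = 124 − 4P_{Alta} + P_{Borealis} = 0 ⇒ P_{Alta} = 31 + 0.25P_{Borealis}.
Similarly P_{Borealis} = 36.5 + 0.25P_{Alta}.
Plugging P_{Borealis} into Alta's best response: P_{Alta} = 31 + 0.25(36.5 + 0.25P_{Alta}) ⇒ 0.9375P_{Alta} = 40.125, so P_{Alta} = 42.8.
Then P_{Borealis} = 36.5 + 0.25·42.8 = 47.2.
q_{Alta} = 80 − 2·42.8 + 47.2 = 41.6.
Profit = (42.8 − 22)·41.6 = 865.28.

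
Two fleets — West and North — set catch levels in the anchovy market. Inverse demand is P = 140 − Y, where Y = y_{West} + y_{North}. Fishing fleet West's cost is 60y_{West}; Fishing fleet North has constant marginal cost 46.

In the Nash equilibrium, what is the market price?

Fishing fleet West's profit: π = y_{West}(140 − (y_{West} + y_{North})) − 60y_{West}.
∂π/∂y_{West} = 80 − 2y_{West} − y_{North} = 0, so y_{West} = 40 − 0.5y_{North}.
By the same steps for North: y_{North} = 47 − 0.5y_{West}.
Solving the two reaction functions simultaneously: (1 − (−0.5)(−0.5))y_{West} = 40 − 0.5·47, so 0.75y_{West} = 16.5 and y_{West} = 22.
Then y_{North} = 47 − 0.5·22 = 36.
Equilibrium price: P = 140 − 58 = 82.

82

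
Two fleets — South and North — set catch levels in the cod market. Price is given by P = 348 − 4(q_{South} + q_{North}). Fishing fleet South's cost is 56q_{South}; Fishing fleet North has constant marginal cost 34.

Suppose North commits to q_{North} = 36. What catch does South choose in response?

Fishing fleet South's profit: π = q_{South}(348 − 4(q_{South} + q_{North})) − 56q_{South}.
∂π/∂q_{South} = 292 − 8q_{South} − 4q_{North} = 0, so q_{South} = 36.5 − 0.5q_{North}.
At q_{North} = 36: q_{South} = 36.5 − 0.5·36 = 18.5.

18.5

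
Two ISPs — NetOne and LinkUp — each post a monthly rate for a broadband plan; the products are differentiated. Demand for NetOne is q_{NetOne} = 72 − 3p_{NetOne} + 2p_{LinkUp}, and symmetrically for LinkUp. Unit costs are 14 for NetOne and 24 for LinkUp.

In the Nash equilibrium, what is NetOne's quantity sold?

49.125

NetOne's profit: π = (p_{NetOne} − 14)(72 − 3p_{NetOne} + 2p_{LinkUp}).
∂π/∂p_{NetOne} = 114 − 6p_{NetOne} + 2p_{LinkUp} = 0 ⇒ p_{NetOne} = 19 + (1/3)p_{LinkUp}.
Similarly p_{LinkUp} = 24 + (1/3)p_{NetOne}.
Solving the two reaction functions simultaneously: (1 − (1/3)(1/3))p_{NetOne} = 19 + (1/3)·24, so (8/9)p_{NetOne} = 27 and p_{NetOne} = 30.375.
Then p_{LinkUp} = 24 + (1/3)·30.375 = 34.125.
q_{NetOne} = 72 − 3·30.375 + 2·34.125 = 49.125.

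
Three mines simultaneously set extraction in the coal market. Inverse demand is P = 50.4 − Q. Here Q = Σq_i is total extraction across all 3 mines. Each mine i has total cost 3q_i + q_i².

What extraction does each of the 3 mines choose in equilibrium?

7.9

A representative mine's profit is π_i = q_i(50.4 − Q) − 3q_i − q_i², with Q = q_i + Σ_{j≠i} q_j.
First-order condition: 47.4 − 4q_i − Σ_{j≠i} q_j = 0.
In a symmetric equilibrium every mine chooses the same q, so Σ_{j≠i} q_j = 2q. The condition becomes 47.4 − 6q = 0, giving q = 47.4/6 = 7.9.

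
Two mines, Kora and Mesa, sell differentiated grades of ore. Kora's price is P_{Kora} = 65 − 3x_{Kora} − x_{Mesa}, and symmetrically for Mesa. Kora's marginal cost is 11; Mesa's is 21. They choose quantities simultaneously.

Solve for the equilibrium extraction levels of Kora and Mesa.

Mine Kora's profit: π = x_{Kora}(65 − 3x_{Kora} − x_{Mesa}) − 11x_{Kora}.
∂π/∂x_{Kora} = 54 − 6x_{Kora} − x_{Mesa} = 0 ⇒ x_{Kora} = 9 − (1/6)x_{Mesa}.
Similarly x_{Mesa} = 22/3 − (1/6)x_{Kora}.
Plugging x_{Mesa} into Kora's best response: x_{Kora} = 9 − (1/6)(22/3 − (1/6)x_{Kora}) ⇒ (35/36)x_{Kora} = 70/9, so x_{Kora} = 8.
Then x_{Mesa} = 22/3 − (1/6)·8 = 6.

8, 6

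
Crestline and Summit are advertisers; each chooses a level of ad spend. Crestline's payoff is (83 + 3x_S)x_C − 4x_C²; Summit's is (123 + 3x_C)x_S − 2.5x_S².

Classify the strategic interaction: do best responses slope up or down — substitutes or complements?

strategic complements

Expanding Crestline's payoff: 83x_C + 3x_Sx_C − 4x_C².
∂π/∂x_C = 83 + 3x_S − 8x_C = 0, so x_C = 10.375 + 0.375x_S.
The best-response slope dx_C/dx_S = 0.375 > 0: the reaction function is upward-sloping, so the choices are strategic complements.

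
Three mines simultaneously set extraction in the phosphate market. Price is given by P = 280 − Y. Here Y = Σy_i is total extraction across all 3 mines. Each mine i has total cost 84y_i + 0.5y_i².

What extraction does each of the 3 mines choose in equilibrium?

A representative mine's profit is π_i = y_i(280 − Y) − 84y_i − 0.5y_i², with Y = y_i + Σ_{j≠i} y_j.
First-order condition: 196 − 3y_i − Σ_{j≠i} y_j = 0.
With identical mines, set every y_j = y: then 196 − 3y − 2y = 0, i.e. y = 196/5 = 39.2.

39.2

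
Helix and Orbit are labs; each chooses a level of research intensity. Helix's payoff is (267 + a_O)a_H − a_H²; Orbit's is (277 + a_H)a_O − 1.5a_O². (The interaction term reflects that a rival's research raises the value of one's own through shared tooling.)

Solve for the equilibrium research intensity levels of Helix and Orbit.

Expanding Helix's payoff: 267a_H + a_Oa_H − a_H².
∂π/∂a_H = 267 + a_O − 2a_H = 0, so a_H = 133.5 + 0.5a_O.
Likewise for Orbit: a_O = 277/3 + (1/3)a_H.
Solving the two reaction functions simultaneously: (1 − (0.5)(1/3))a_H = 133.5 + 0.5·(277/3), so (5/6)a_H = 539/3 and a_H = 215.6.
Then a_O = 277/3 + (1/3)·215.6 = 164.2.

215.6, 164.2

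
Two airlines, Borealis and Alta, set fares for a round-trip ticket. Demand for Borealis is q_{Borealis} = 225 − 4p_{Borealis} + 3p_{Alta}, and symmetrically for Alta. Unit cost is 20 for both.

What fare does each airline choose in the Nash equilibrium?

61

Borealis's profit: π = (p_{Borealis} − 20)(225 − 4p_{Borealis} + 3p_{Alta}).
∂π/∂p_{Borealis} = 305 − 8p_{Borealis} + 3p_{Alta} = 0 ⇒ p_{Borealis} = 38.125 + 0.375p_{Alta}.
By symmetry p_{Alta} = p_{Borealis}; substituting into the reaction function, 0.625p_{Borealis} = 38.125 and p_{Borealis} = 61.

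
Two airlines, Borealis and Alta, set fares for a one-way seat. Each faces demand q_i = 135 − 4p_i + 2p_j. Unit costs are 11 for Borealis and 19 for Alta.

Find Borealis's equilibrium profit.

1584.04

Borealis's profit: π = (p_{Borealis} − 11)(135 − 4p_{Borealis} + 2p_{Alta}).
∂π/∂p_{Borealis} = 179 − 8p_{Borealis} + 2p_{Alta} = 0 ⇒ p_{Borealis} = 22.375 + 0.25p_{Alta}.
Similarly p_{Alta} = 26.375 + 0.25p_{Borealis}.
Solving the two reaction functions simultaneously: (1 − (0.25)(0.25))p_{Borealis} = 22.375 + 0.25·26.375, so 0.9375p_{Borealis} = 927/32 and p_{Borealis} = 30.9.
Then p_{Alta} = 26.375 + 0.25·30.9 = 34.1.
q_{Borealis} = 135 − 4·30.9 + 2·34.1 = 79.6.
Profit = (30.9 − 11)·79.6 = 1584.04.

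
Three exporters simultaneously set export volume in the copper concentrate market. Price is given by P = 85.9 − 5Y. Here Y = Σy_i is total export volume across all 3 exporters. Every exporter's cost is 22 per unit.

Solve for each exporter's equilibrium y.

3.195

A representative exporter's profit is π_i = y_i(85.9 − 5Y) − 22y_i, with Y = y_i + Σ_{j≠i} y_j.
First-order condition: 63.9 − 10y_i − 5Σ_{j≠i} y_j = 0.
In a symmetric equilibrium every exporter chooses the same y, so Σ_{j≠i} y_j = 2y. The condition becomes 63.9 − 20y = 0, giving y = 63.9/20 = 3.195.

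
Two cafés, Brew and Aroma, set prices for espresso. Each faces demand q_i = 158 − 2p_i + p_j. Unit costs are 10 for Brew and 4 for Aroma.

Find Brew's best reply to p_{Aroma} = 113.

72.75

Brew's profit: π = (p_{Brew} − 10)(158 − 2p_{Brew} + p_{Aroma}).
∂π/∂p_{Brew} = 178 − 4p_{Brew} + p_{Aroma} = 0 ⇒ p_{Brew} = 44.5 + 0.25p_{Aroma}.
At p_{Aroma} = 113: p_{Brew} = 44.5 + 0.25·113 = 72.75.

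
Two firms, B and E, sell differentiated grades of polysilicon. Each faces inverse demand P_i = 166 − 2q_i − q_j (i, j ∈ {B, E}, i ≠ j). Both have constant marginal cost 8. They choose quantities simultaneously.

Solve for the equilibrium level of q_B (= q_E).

31.6

Firm B's profit: π = q_B(166 − 2q_B − q_E) − 8q_B.
∂π/∂q_B = 158 − 4q_B − q_E = 0 ⇒ q_B = 39.5 − 0.25q_E.
Setting q_B = q_E in the reaction function: q_B = 39.5 − 0.25q_B, so q_B = 39.5 / 1.25 = 31.6.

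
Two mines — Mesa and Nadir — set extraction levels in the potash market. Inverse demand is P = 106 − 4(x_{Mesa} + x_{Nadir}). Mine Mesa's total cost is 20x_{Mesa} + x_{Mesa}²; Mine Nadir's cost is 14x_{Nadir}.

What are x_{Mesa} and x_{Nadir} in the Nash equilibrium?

Mine Mesa's profit: π = x_{Mesa}(106 − 4(x_{Mesa} + x_{Nadir})) − 20x_{Mesa} − x_{Mesa}².
∂π/∂x_{Mesa} = 86 − 10x_{Mesa} − 4x_{Nadir} = 0, so x_{Mesa} = 8.6 − 0.4x_{Nadir}.
For Nadir: ∂π/∂x_{Nadir} = 92 − 8x_{Nadir} − 4x_{Mesa} = 0 ⇒ x_{Nadir} = 11.5 − 0.5x_{Mesa}.
Solving the two reaction functions simultaneously: (1 − (−0.4)(−0.5))x_{Mesa} = 8.6 − 0.4·11.5, so 0.8x_{Mesa} = 4 and x_{Mesa} = 5.
Then x_{Nadir} = 11.5 − 0.5·5 = 9.

5, 9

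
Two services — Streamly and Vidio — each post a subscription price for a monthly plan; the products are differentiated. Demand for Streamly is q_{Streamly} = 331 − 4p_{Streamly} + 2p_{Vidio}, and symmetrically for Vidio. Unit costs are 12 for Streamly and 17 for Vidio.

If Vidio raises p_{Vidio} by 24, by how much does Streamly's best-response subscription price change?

6

Streamly's profit: π = (p_{Streamly} − 12)(331 − 4p_{Streamly} + 2p_{Vidio}).
∂π/∂p_{Streamly} = 379 − 8p_{Streamly} + 2p_{Vidio} = 0 ⇒ p_{Streamly} = 47.375 + 0.25p_{Vidio}.
The reaction-function slope is 0.25, so a 24-unit rise in p_{Vidio} moves p_{Streamly} by 0.25 × 24 = 6. Streamly's best response rises — the actions are strategic complements.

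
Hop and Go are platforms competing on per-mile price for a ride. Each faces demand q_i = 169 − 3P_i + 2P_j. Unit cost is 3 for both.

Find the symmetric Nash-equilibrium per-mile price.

Hop's profit: π = (P_{Hop} − 3)(169 − 3P_{Hop} + 2P_{Go}).
∂π/∂P_{Hop} = 178 − 6P_{Hop} + 2P_{Go} = 0 ⇒ P_{Hop} = 89/3 + (1/3)P_{Go}.
The game is symmetric, so in equilibrium P_{Go} = P_{Hop}: the reaction function gives (2/3)P_{Hop} = 89/3, hence P_{Hop} = 44.5.

44.5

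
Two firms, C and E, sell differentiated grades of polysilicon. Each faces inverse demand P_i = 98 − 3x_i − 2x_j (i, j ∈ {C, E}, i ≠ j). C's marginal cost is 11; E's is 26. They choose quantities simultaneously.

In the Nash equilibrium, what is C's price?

Firm C's profit: π = x_C(98 − 3x_C − 2x_E) − 11x_C.
∂π/∂x_C = 87 − 6x_C − 2x_E = 0 ⇒ x_C = 14.5 − (1/3)x_E.
Similarly x_E = 12 − (1/3)x_C.
Plugging x_E into C's best response: x_C = 14.5 − (1/3)(12 − (1/3)x_C) ⇒ (8/9)x_C = 10.5, so x_C = 11.8125.
Then x_E = 12 − (1/3)·11.8125 = 8.0625.
P_C = 98 − 3·11.8125 − 2·8.0625 = 46.4375.

46.4375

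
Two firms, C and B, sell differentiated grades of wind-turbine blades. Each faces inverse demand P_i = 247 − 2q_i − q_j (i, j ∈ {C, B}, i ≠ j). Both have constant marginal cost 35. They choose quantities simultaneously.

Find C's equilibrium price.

Firm C's profit: π = q_C(247 − 2q_C − q_B) − 35q_C.
∂π/∂q_C = 212 − 4q_C − q_B = 0 ⇒ q_C = 53 − 0.25q_B.
Setting q_C = q_B in the reaction function: q_C = 53 − 0.25q_C, so q_C = 53 / 1.25 = 42.4.
P_C = 247 − 2·42.4 − 42.4 = 119.8.

119.8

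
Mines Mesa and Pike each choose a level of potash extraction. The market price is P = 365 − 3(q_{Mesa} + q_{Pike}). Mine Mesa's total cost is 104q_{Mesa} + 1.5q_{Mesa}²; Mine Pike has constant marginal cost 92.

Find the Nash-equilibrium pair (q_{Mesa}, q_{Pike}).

16.6, 37.2

Mine Mesa's profit: π = q_{Mesa}(365 − 3(q_{Mesa} + q_{Pike})) − 104q_{Mesa} − 1.5q_{Mesa}².
∂π/∂q_{Mesa} = 261 − 9q_{Mesa} − 3q_{Pike} = 0, so q_{Mesa} = 29 − (1/3)q_{Pike}.
For Pike: ∂π/∂q_{Pike} = 273 − 6q_{Pike} − 3q_{Mesa} = 0 ⇒ q_{Pike} = 45.5 − 0.5q_{Mesa}.
Substituting the second reaction function into the first: q_{Mesa} = 29 − (1/3)(45.5 − 0.5q_{Mesa}), which gives (5/6)q_{Mesa} = 83/6 ⇒ q_{Mesa} = 16.6.
Then q_{Pike} = 45.5 − 0.5·16.6 = 37.2.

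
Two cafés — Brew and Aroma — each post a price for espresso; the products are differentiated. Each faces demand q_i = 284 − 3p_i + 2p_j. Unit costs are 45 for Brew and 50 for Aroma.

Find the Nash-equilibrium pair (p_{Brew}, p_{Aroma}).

105.6875, 107.5625

Brew's profit: π = (p_{Brew} − 45)(284 − 3p_{Brew} + 2p_{Aroma}).
∂π/∂p_{Brew} = 419 − 6p_{Brew} + 2p_{Aroma} = 0 ⇒ p_{Brew} = 419/6 + (1/3)p_{Aroma}.
Similarly p_{Aroma} = 217/3 + (1/3)p_{Brew}.
Plugging p_{Aroma} into Brew's best response: p_{Brew} = 419/6 + (1/3)(217/3 + (1/3)p_{Brew}) ⇒ (8/9)p_{Brew} = 1691/18, so p_{Brew} = 105.6875.
Then p_{Aroma} = 217/3 + (1/3)·105.6875 = 107.5625.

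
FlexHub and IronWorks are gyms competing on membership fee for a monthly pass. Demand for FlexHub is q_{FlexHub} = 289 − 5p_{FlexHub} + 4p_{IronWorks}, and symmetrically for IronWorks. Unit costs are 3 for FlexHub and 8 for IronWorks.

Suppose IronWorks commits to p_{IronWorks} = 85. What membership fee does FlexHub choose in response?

64.4

FlexHub's profit: π = (p_{FlexHub} − 3)(289 − 5p_{FlexHub} + 4p_{IronWorks}).
∂π/∂p_{FlexHub} = 304 − 10p_{FlexHub} + 4p_{IronWorks} = 0 ⇒ p_{FlexHub} = 30.4 + 0.4p_{IronWorks}.
At p_{IronWorks} = 85: p_{FlexHub} = 30.4 + 0.4·85 = 64.4.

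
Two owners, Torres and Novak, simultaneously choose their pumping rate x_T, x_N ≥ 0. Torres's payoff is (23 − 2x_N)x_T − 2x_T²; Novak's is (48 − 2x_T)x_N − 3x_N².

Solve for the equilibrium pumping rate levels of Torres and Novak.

2.1, 7.3

Expanding Torres's payoff: 23x_T − 2x_Nx_T − 2x_T².
∂π/∂x_T = 23 − 2x_N − 4x_T = 0, so x_T = 5.75 − 0.5x_N.
Likewise for Novak: x_N = 8 − (1/3)x_T.
Substituting the second reaction function into the first: x_T = 5.75 − 0.5(8 − (1/3)x_T), which gives (5/6)x_T = 1.75 ⇒ x_T = 2.1.
Then x_N = 8 − (1/3)·2.1 = 7.3.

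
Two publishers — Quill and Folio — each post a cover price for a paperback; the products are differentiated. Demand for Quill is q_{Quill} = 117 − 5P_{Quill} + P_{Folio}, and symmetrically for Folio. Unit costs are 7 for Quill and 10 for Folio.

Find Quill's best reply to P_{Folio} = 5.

15.7

Quill's profit: π = (P_{Quill} − 7)(117 − 5P_{Quill} + P_{Folio}).
∂π/∂P_{Quill} = 152 − 10P_{Quill} + P_{Folio} = 0 ⇒ P_{Quill} = 15.2 + 0.1P_{Folio}.
At P_{Folio} = 5: P_{Quill} = 15.2 + 0.1·5 = 15.7.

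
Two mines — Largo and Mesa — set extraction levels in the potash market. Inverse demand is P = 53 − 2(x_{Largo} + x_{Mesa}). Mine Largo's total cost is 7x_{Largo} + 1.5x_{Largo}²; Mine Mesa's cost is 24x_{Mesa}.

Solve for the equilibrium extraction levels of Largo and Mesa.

Mine Largo's profit: π = x_{Largo}(53 − 2(x_{Largo} + x_{Mesa})) − 7x_{Largo} − 1.5x_{Largo}².
∂π/∂x_{Largo} = 46 − 7x_{Largo} − 2x_{Mesa} = 0, so x_{Largo} = 46/7 − (2/7)x_{Mesa}.
For Mesa: ∂π/∂x_{Mesa} = 29 − 4x_{Mesa} − 2x_{Largo} = 0 ⇒ x_{Mesa} = 7.25 − 0.5x_{Largo}.
Solving the two reaction functions simultaneously: (1 − (−2/7)(−0.5))x_{Largo} = 46/7 − (2/7)·7.25, so (6/7)x_{Largo} = 4.5 and x_{Largo} = 5.25.
Then x_{Mesa} = 7.25 − 0.5·5.25 = 4.625.

5.25, 4.625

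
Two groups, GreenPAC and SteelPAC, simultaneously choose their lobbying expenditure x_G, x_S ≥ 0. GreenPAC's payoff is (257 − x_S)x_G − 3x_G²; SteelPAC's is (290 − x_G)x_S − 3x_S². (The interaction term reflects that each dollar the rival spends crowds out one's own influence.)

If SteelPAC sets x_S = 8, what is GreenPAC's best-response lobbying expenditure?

Expanding GreenPAC's payoff: 257x_G − x_Sx_G − 3x_G².
∂π/∂x_G = 257 − x_S − 6x_G = 0, so x_G = 257/6 − (1/6)x_S.
At x_S = 8: x_G = 257/6 − (1/6)·8 = 41.5.

41.5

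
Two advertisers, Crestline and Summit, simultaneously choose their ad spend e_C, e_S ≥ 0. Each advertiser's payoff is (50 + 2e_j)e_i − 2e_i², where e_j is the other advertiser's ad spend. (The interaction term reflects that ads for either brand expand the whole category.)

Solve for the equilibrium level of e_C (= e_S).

25

Crestline's payoff is (50 + 2e_S)e_C − 2e_C².
∂π/∂e_C = 50 + 2e_S − 4e_C = 0, so e_C = 12.5 + 0.5e_S.
By symmetry e_S = e_C; substituting into the reaction function, 0.5e_C = 12.5 and e_C = 25.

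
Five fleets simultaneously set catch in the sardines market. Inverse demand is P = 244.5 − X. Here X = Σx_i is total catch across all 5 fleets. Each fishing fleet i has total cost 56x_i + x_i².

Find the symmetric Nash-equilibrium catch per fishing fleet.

A representative fishing fleet's profit is π_i = x_i(244.5 − X) − 56x_i − x_i², with X = x_i + Σ_{j≠i} x_j.
First-order condition: 188.5 − 4x_i − Σ_{j≠i} x_j = 0.
Imposing symmetry (x_j = x for all j) turns Σ_{j≠i} x_j into 4x, so 188.5 = 8x and x = 23.5625.

23.5625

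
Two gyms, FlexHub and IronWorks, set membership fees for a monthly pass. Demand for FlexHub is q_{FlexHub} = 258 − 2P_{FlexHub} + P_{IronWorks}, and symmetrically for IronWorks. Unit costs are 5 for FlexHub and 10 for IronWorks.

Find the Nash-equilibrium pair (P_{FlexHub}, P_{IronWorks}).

FlexHub's profit: π = (P_{FlexHub} − 5)(258 − 2P_{FlexHub} + P_{IronWorks}).
∂π/∂P_{FlexHub} = 268 − 4P_{FlexHub} + P_{IronWorks} = 0 ⇒ P_{FlexHub} = 67 + 0.25P_{IronWorks}.
Similarly P_{IronWorks} = 69.5 + 0.25P_{FlexHub}.
Plugging P_{IronWorks} into FlexHub's best response: P_{FlexHub} = 67 + 0.25(69.5 + 0.25P_{FlexHub}) ⇒ 0.9375P_{FlexHub} = 84.375, so P_{FlexHub} = 90.
Then P_{IronWorks} = 69.5 + 0.25·90 = 92.

90, 92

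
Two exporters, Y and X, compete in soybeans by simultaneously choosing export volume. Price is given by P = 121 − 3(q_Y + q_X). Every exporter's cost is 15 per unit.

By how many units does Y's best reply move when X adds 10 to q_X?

-5

Exporter Y's profit: π = q_Y(121 − 3(q_Y + q_X)) − 15q_Y.
∂π/∂q_Y = 106 − 6q_Y − 3q_X = 0, so q_Y = 53/3 − 0.5q_X.
The reaction-function slope is −0.5, so a 10-unit rise in q_X moves q_Y by −0.5 × 10 = −5. Y's best response falls — the actions are strategic substitutes.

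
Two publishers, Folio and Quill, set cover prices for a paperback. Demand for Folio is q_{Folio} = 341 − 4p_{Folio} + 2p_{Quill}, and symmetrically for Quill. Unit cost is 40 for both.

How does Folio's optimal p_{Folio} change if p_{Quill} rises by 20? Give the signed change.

5

Folio's profit: π = (p_{Folio} − 40)(341 − 4p_{Folio} + 2p_{Quill}).
∂π/∂p_{Folio} = 501 − 8p_{Folio} + 2p_{Quill} = 0 ⇒ p_{Folio} = 62.625 + 0.25p_{Quill}.
The reaction-function slope is 0.25, so a 20-unit rise in p_{Quill} moves p_{Folio} by 0.25 × 20 = 5. Folio's best response rises — the actions are strategic complements.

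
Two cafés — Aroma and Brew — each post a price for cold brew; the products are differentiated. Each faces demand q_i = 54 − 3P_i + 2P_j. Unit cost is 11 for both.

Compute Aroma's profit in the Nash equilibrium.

Aroma's profit: π = (P_{Aroma} − 11)(54 − 3P_{Aroma} + 2P_{Brew}).
∂π/∂P_{Aroma} = 87 − 6P_{Aroma} + 2P_{Brew} = 0 ⇒ P_{Aroma} = 14.5 + (1/3)P_{Brew}.
Setting P_{Aroma} = P_{Brew} in the reaction function: P_{Aroma} = 14.5 + (1/3)P_{Aroma}, so P_{Aroma} = 14.5 / (2/3) = 21.75.
q_{Aroma} = 54 − 3·21.75 + 2·21.75 = 32.25.
Profit = (21.75 − 11)·32.25 = 346.6875.

346.6875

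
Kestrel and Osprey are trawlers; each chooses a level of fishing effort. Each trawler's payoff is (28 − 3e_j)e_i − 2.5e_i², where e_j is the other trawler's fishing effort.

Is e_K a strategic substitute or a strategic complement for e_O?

strategic substitutes

Kestrel's payoff is (28 − 3e_O)e_K − 2.5e_K².
∂π/∂e_K = 28 − 3e_O − 5e_K = 0, so e_K = 5.6 − 0.6e_O.
The best-response slope de_K/de_O = −0.6 < 0: the reaction function is downward-sloping, so the choices are strategic substitutes.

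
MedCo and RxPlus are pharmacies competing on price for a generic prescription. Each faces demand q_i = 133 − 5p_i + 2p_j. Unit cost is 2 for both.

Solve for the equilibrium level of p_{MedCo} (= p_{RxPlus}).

MedCo's profit: π = (p_{MedCo} − 2)(133 − 5p_{MedCo} + 2p_{RxPlus}).
∂π/∂p_{MedCo} = 143 − 10p_{MedCo} + 2p_{RxPlus} = 0 ⇒ p_{MedCo} = 14.3 + 0.2p_{RxPlus}.
By symmetry p_{RxPlus} = p_{MedCo}; substituting into the reaction function, 0.8p_{MedCo} = 14.3 and p_{MedCo} = 17.875.

17.875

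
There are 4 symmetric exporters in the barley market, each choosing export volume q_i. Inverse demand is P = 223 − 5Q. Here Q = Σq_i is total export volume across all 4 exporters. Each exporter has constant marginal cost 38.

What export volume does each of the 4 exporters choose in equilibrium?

A representative exporter's profit is π_i = q_i(223 − 5Q) − 38q_i, with Q = q_i + Σ_{j≠i} q_j.
First-order condition: 185 − 10q_i − 5Σ_{j≠i} q_j = 0.
With identical exporters, set every q_j = q: then 185 − 10q − 15q = 0, i.e. q = 185/25 = 7.4.

7.4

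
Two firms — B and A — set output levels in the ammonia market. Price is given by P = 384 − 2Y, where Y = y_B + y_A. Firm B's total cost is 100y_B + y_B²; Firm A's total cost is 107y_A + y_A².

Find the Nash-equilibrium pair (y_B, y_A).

Firm B's profit: π = y_B(384 − 2(y_B + y_A)) − 100y_B − y_B².
∂π/∂y_B = 284 − 6y_B − 2y_A = 0, so y_B = 142/3 − (1/3)y_A.
By the same steps for A: y_A = 277/6 − (1/3)y_B.
Solving the two reaction functions simultaneously: (1 − (−1/3)(−1/3))y_B = 142/3 − (1/3)·(277/6), so (8/9)y_B = 575/18 and y_B = 35.9375.
Then y_A = 277/6 − (1/3)·35.9375 = 34.1875.

35.9375, 34.1875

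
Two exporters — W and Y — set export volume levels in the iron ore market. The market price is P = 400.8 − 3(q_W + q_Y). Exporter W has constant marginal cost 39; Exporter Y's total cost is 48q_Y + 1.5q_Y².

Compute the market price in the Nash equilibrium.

Exporter W's profit: π = q_W(400.8 − 3(q_W + q_Y)) − 39q_W.
∂π/∂q_W = 361.8 − 6q_W − 3q_Y = 0, so q_W = 60.3 − 0.5q_Y.
For Y: ∂π/∂q_Y = 352.8 − 9q_Y − 3q_W = 0 ⇒ q_Y = 39.2 − (1/3)q_W.
Substituting the second reaction function into the first: q_W = 60.3 − 0.5(39.2 − (1/3)q_W), which gives (5/6)q_W = 40.7 ⇒ q_W = 48.84.
Then q_Y = 39.2 − (1/3)·48.84 = 22.92.
Equilibrium price: P = 400.8 − 3·71.76 = 185.52.

185.52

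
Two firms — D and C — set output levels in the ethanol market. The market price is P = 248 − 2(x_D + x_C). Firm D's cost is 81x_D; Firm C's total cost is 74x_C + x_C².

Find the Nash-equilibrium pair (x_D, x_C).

32.7, 18.1

Firm D's profit: π = x_D(248 − 2(x_D + x_C)) − 81x_D.
∂π/∂x_D = 167 − 4x_D − 2x_C = 0, so x_D = 41.75 − 0.5x_C.
For C: ∂π/∂x_C = 174 − 6x_C − 2x_D = 0 ⇒ x_C = 29 − (1/3)x_D.
Substituting the second reaction function into the first: x_D = 41.75 − 0.5(29 − (1/3)x_D), which gives (5/6)x_D = 27.25 ⇒ x_D = 32.7.
Then x_C = 29 − (1/3)·32.7 = 18.1.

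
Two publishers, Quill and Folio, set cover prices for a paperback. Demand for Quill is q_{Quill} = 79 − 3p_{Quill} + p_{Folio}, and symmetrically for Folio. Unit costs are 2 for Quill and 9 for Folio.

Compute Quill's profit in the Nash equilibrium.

730.08

Quill's profit: π = (p_{Quill} − 2)(79 − 3p_{Quill} + p_{Folio}).
∂π/∂p_{Quill} = 85 − 6p_{Quill} + p_{Folio} = 0 ⇒ p_{Quill} = 85/6 + (1/6)p_{Folio}.
Similarly p_{Folio} = 53/3 + (1/6)p_{Quill}.
Substituting the second reaction function into the first: p_{Quill} = 85/6 + (1/6)(53/3 + (1/6)p_{Quill}), which gives (35/36)p_{Quill} = 154/9 ⇒ p_{Quill} = 17.6.
Then p_{Folio} = 53/3 + (1/6)·17.6 = 20.6.
q_{Quill} = 79 − 3·17.6 + 20.6 = 46.8.
Profit = (17.6 − 2)·46.8 = 730.08.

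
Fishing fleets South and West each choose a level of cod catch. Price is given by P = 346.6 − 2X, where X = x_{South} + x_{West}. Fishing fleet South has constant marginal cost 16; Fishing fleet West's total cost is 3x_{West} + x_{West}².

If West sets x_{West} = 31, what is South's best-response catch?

67.15

Fishing fleet South's profit: π = x_{South}(346.6 − 2(x_{South} + x_{West})) − 16x_{South}.
∂π/∂x_{South} = 330.6 − 4x_{South} − 2x_{West} = 0, so x_{South} = 82.65 − 0.5x_{West}.
At x_{West} = 31: x_{South} = 82.65 − 0.5·31 = 67.15.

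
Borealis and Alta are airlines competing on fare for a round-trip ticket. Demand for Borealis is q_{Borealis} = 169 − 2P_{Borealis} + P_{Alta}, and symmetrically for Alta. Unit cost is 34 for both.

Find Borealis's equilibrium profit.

Borealis's profit: π = (P_{Borealis} − 34)(169 − 2P_{Borealis} + P_{Alta}).
∂π/∂P_{Borealis} = 237 − 4P_{Borealis} + P_{Alta} = 0 ⇒ P_{Borealis} = 59.25 + 0.25P_{Alta}.
Setting P_{Borealis} = P_{Alta} in the reaction function: P_{Borealis} = 59.25 + 0.25P_{Borealis}, so P_{Borealis} = 59.25 / 0.75 = 79.
q_{Borealis} = 169 − 2·79 + 79 = 90.
Profit = (79 − 34)·90 = 4050.

4050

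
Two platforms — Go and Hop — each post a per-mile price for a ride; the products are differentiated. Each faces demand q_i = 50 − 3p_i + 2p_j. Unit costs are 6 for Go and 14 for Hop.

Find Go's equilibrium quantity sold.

37.5

Go's profit: π = (p_{Go} − 6)(50 − 3p_{Go} + 2p_{Hop}).
∂π/∂p_{Go} = 68 − 6p_{Go} + 2p_{Hop} = 0 ⇒ p_{Go} = 34/3 + (1/3)p_{Hop}.
Similarly p_{Hop} = 46/3 + (1/3)p_{Go}.
Plugging p_{Hop} into Go's best response: p_{Go} = 34/3 + (1/3)(46/3 + (1/3)p_{Go}) ⇒ (8/9)p_{Go} = 148/9, so p_{Go} = 18.5.
Then p_{Hop} = 46/3 + (1/3)·18.5 = 21.5.
q_{Go} = 50 − 3·18.5 + 2·21.5 = 37.5.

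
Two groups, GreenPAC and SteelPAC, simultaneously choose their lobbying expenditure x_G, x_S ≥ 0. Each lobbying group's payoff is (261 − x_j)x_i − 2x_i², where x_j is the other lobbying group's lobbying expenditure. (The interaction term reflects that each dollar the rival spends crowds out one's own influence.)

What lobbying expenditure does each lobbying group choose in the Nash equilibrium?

GreenPAC's payoff is (261 − x_S)x_G − 2x_G².
∂π/∂x_G = 261 − x_S − 4x_G = 0, so x_G = 65.25 − 0.25x_S.
By symmetry x_S = x_G; substituting into the reaction function, 1.25x_G = 65.25 and x_G = 52.2.

52.2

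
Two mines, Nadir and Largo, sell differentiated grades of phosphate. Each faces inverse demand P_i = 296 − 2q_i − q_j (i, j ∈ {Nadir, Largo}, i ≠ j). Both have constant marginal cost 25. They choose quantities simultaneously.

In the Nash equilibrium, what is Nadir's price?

Mine Nadir's profit: π = q_{Nadir}(296 − 2q_{Nadir} − q_{Largo}) − 25q_{Nadir}.
∂π/∂q_{Nadir} = 271 − 4q_{Nadir} − q_{Largo} = 0 ⇒ q_{Nadir} = 67.75 − 0.25q_{Largo}.
The game is symmetric, so in equilibrium q_{Largo} = q_{Nadir}: the reaction function gives 1.25q_{Nadir} = 67.75, hence q_{Nadir} = 54.2.
P_{Nadir} = 296 − 2·54.2 − 54.2 = 133.4.

133.4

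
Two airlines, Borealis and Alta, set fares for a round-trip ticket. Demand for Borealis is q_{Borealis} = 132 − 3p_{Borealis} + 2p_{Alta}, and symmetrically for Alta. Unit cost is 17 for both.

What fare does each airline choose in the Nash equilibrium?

Borealis's profit: π = (p_{Borealis} − 17)(132 − 3p_{Borealis} + 2p_{Alta}).
∂π/∂p_{Borealis} = 183 − 6p_{Borealis} + 2p_{Alta} = 0 ⇒ p_{Borealis} = 30.5 + (1/3)p_{Alta}.
By symmetry p_{Alta} = p_{Borealis}; substituting into the reaction function, (2/3)p_{Borealis} = 30.5 and p_{Borealis} = 45.75.

45.75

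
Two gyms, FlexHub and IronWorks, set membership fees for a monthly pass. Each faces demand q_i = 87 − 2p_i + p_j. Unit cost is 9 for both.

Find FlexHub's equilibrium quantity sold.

52

FlexHub's profit: π = (p_{FlexHub} − 9)(87 − 2p_{FlexHub} + p_{IronWorks}).
∂π/∂p_{FlexHub} = 105 − 4p_{FlexHub} + p_{IronWorks} = 0 ⇒ p_{FlexHub} = 26.25 + 0.25p_{IronWorks}.
By symmetry p_{IronWorks} = p_{FlexHub}; substituting into the reaction function, 0.75p_{FlexHub} = 26.25 and p_{FlexHub} = 35.
q_{FlexHub} = 87 − 2·35 + 35 = 52.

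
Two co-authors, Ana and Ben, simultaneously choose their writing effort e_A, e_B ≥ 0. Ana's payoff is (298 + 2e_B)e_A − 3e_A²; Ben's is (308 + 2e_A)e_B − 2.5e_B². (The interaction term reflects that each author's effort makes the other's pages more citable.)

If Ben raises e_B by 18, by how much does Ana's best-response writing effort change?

6

Expanding Ana's payoff: 298e_A + 2e_Be_A − 3e_A².
∂π/∂e_A = 298 + 2e_B − 6e_A = 0, so e_A = 149/3 + (1/3)e_B.
The reaction-function slope is 1/3, so an 18-unit rise in e_B moves e_A by 1/3 × 18 = 6. Ana's best response rises — the actions are strategic complements.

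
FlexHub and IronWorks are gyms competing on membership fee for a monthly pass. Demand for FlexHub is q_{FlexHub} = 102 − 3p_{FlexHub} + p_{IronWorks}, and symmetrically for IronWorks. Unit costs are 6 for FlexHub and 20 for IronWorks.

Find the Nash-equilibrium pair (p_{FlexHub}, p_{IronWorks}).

25.2, 31.2

FlexHub's profit: π = (p_{FlexHub} − 6)(102 − 3p_{FlexHub} + p_{IronWorks}).
∂π/∂p_{FlexHub} = 120 − 6p_{FlexHub} + p_{IronWorks} = 0 ⇒ p_{FlexHub} = 20 + (1/6)p_{IronWorks}.
Similarly p_{IronWorks} = 27 + (1/6)p_{FlexHub}.
Solving the two reaction functions simultaneously: (1 − (1/6)(1/6))p_{FlexHub} = 20 + (1/6)·27, so (35/36)p_{FlexHub} = 24.5 and p_{FlexHub} = 25.2.
Then p_{IronWorks} = 27 + (1/6)·25.2 = 31.2.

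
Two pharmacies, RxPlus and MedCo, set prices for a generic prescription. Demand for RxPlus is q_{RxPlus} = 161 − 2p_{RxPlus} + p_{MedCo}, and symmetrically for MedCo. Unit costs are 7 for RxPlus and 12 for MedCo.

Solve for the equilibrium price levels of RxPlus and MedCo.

RxPlus's profit: π = (p_{RxPlus} − 7)(161 − 2p_{RxPlus} + p_{MedCo}).
∂π/∂p_{RxPlus} = 175 − 4p_{RxPlus} + p_{MedCo} = 0 ⇒ p_{RxPlus} = 43.75 + 0.25p_{MedCo}.
Similarly p_{MedCo} = 46.25 + 0.25p_{RxPlus}.
Solving the two reaction functions simultaneously: (1 − (0.25)(0.25))p_{RxPlus} = 43.75 + 0.25·46.25, so 0.9375p_{RxPlus} = 55.3125 and p_{RxPlus} = 59.
Then p_{MedCo} = 46.25 + 0.25·59 = 61.

59, 61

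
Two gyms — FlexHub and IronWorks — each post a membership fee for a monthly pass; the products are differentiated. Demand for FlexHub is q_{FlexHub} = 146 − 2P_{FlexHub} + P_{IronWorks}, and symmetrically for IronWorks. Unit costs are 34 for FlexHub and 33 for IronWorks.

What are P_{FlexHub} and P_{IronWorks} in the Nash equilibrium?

FlexHub's profit: π = (P_{FlexHub} − 34)(146 − 2P_{FlexHub} + P_{IronWorks}).
∂π/∂P_{FlexHub} = 214 − 4P_{FlexHub} + P_{IronWorks} = 0 ⇒ P_{FlexHub} = 53.5 + 0.25P_{IronWorks}.
Similarly P_{IronWorks} = 53 + 0.25P_{FlexHub}.
Plugging P_{IronWorks} into FlexHub's best response: P_{FlexHub} = 53.5 + 0.25(53 + 0.25P_{FlexHub}) ⇒ 0.9375P_{FlexHub} = 66.75, so P_{FlexHub} = 71.2.
Then P_{IronWorks} = 53 + 0.25·71.2 = 70.8.

71.2, 70.8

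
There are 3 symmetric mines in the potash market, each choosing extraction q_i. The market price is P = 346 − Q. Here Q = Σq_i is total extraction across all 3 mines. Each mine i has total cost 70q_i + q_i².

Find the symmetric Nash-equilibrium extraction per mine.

46

A representative mine's profit is π_i = q_i(346 − Q) − 70q_i − q_i², with Q = q_i + Σ_{j≠i} q_j.
First-order condition: 276 − 4q_i − Σ_{j≠i} q_j = 0.
In a symmetric equilibrium every mine chooses the same q, so Σ_{j≠i} q_j = 2q. The condition becomes 276 − 6q = 0, giving q = 276/6 = 46.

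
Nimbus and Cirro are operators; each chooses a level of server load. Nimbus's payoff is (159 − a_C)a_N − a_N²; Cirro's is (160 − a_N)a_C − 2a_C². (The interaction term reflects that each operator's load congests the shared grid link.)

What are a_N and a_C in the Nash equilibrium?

68, 23

Expanding Nimbus's payoff: 159a_N − a_Ca_N − a_N².
∂π/∂a_N = 159 − a_C − 2a_N = 0, so a_N = 79.5 − 0.5a_C.
Likewise for Cirro: a_C = 40 − 0.25a_N.
Solving the two reaction functions simultaneously: (1 − (−0.5)(−0.25))a_N = 79.5 − 0.5·40, so 0.875a_N = 59.5 and a_N = 68.
Then a_C = 40 − 0.25·68 = 23.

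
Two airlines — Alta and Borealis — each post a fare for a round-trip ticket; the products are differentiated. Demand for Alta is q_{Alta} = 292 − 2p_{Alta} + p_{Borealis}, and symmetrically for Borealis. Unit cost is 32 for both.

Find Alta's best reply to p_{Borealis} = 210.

141.5

Alta's profit: π = (p_{Alta} − 32)(292 − 2p_{Alta} + p_{Borealis}).
∂π/∂p_{Alta} = 356 − 4p_{Alta} + p_{Borealis} = 0 ⇒ p_{Alta} = 89 + 0.25p_{Borealis}.
At p_{Borealis} = 210: p_{Alta} = 89 + 0.25·210 = 141.5.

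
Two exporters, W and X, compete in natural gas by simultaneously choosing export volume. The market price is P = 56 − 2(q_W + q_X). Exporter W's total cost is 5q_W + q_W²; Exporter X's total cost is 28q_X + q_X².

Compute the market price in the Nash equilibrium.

Exporter W's profit: π = q_W(56 − 2(q_W + q_X)) − 5q_W − q_W².
∂π/∂q_W = 51 − 6q_W − 2q_X = 0, so q_W = 8.5 − (1/3)q_X.
By the same steps for X: q_X = 14/3 − (1/3)q_W.
Solving the two reaction functions simultaneously: (1 − (−1/3)(−1/3))q_W = 8.5 − (1/3)·(14/3), so (8/9)q_W = 125/18 and q_W = 7.8125.
Then q_X = 14/3 − (1/3)·7.8125 = 2.0625.
Equilibrium price: P = 56 − 2·9.875 = 36.25.

36.25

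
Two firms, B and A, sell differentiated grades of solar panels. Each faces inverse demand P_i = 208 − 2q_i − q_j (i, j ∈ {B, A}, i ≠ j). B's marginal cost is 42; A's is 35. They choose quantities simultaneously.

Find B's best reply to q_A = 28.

Firm B's profit: π = q_B(208 − 2q_B − q_A) − 42q_B.
∂π/∂q_B = 166 − 4q_B − q_A = 0 ⇒ q_B = 41.5 − 0.25q_A.
At q_A = 28: q_B = 41.5 − 0.25·28 = 34.5.

34.5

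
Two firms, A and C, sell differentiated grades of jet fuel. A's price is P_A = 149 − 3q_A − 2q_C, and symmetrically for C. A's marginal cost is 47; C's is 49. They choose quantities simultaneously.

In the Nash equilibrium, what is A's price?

Firm A's profit: π = q_A(149 − 3q_A − 2q_C) − 47q_A.
∂π/∂q_A = 102 − 6q_A − 2q_C = 0 ⇒ q_A = 17 − (1/3)q_C.
Similarly q_C = 50/3 − (1/3)q_A.
Plugging q_C into A's best response: q_A = 17 − (1/3)(50/3 − (1/3)q_A) ⇒ (8/9)q_A = 103/9, so q_A = 12.875.
Then q_C = 50/3 − (1/3)·12.875 = 12.375.
P_A = 149 − 3·12.875 − 2·12.375 = 85.625.

85.625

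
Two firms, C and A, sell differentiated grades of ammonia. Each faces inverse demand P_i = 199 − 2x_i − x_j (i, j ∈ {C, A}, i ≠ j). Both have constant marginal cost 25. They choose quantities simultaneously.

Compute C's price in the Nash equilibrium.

Firm C's profit: π = x_C(199 − 2x_C − x_A) − 25x_C.
∂π/∂x_C = 174 − 4x_C − x_A = 0 ⇒ x_C = 43.5 − 0.25x_A.
By symmetry x_A = x_C; substituting into the reaction function, 1.25x_C = 43.5 and x_C = 34.8.
P_C = 199 − 2·34.8 − 34.8 = 94.6.

94.6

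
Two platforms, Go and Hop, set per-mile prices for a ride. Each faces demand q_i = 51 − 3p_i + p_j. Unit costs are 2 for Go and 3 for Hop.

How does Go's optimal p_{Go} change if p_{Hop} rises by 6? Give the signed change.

Go's profit: π = (p_{Go} − 2)(51 − 3p_{Go} + p_{Hop}).
∂π/∂p_{Go} = 57 − 6p_{Go} + p_{Hop} = 0 ⇒ p_{Go} = 9.5 + (1/6)p_{Hop}.
The reaction-function slope is 1/6, so a 6-unit rise in p_{Hop} moves p_{Go} by 1/6 × 6 = 1. Go's best response rises — the actions are strategic complements.

1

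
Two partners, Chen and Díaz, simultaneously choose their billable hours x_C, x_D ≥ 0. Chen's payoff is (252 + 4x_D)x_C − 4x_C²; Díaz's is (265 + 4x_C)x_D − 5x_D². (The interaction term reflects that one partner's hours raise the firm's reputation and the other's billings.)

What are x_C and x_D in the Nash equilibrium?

Expanding Chen's payoff: 252x_C + 4x_Dx_C − 4x_C².
∂π/∂x_C = 252 + 4x_D − 8x_C = 0, so x_C = 31.5 + 0.5x_D.
Likewise for Díaz: x_D = 26.5 + 0.4x_C.
Solving the two reaction functions simultaneously: (1 − (0.5)(0.4))x_C = 31.5 + 0.5·26.5, so 0.8x_C = 44.75 and x_C = 55.9375.
Then x_D = 26.5 + 0.4·55.9375 = 48.875.

55.9375, 48.875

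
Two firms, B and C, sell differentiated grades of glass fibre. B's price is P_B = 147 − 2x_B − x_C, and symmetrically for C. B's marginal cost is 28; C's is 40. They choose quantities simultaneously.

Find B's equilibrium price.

Firm B's profit: π = x_B(147 − 2x_B − x_C) − 28x_B.
∂π/∂x_B = 119 − 4x_B − x_C = 0 ⇒ x_B = 29.75 − 0.25x_C.
Similarly x_C = 26.75 − 0.25x_B.
Plugging x_C into B's best response: x_B = 29.75 − 0.25(26.75 − 0.25x_B) ⇒ 0.9375x_B = 23.0625, so x_B = 24.6.
Then x_C = 26.75 − 0.25·24.6 = 20.6.
P_B = 147 − 2·24.6 − 20.6 = 77.2.

77.2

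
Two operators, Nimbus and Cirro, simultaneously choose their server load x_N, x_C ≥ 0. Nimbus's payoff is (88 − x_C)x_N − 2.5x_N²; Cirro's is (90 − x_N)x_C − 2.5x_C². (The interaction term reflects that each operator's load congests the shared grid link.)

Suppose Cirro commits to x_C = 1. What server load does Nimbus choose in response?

17.4

Expanding Nimbus's payoff: 88x_N − x_Cx_N − 2.5x_N².
∂π/∂x_N = 88 − x_C − 5x_N = 0, so x_N = 17.6 − 0.2x_C.
At x_C = 1: x_N = 17.6 − 0.2·1 = 17.4.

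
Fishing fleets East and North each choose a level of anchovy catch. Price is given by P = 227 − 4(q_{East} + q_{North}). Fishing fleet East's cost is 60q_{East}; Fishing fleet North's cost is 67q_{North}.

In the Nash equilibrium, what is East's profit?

Fishing fleet East's profit: π = q_{East}(227 − 4(q_{East} + q_{North})) − 60q_{East}.
∂π/∂q_{East} = 167 − 8q_{East} − 4q_{North} = 0, so q_{East} = 20.875 − 0.5q_{North}.
By the same steps for North: q_{North} = 20 − 0.5q_{East}.
Plugging q_{North} into East's best response: q_{East} = 20.875 − 0.5(20 − 0.5q_{East}) ⇒ 0.75q_{East} = 10.875, so q_{East} = 14.5.
Then q_{North} = 20 − 0.5·14.5 = 12.75.
Price P = 227 − 4·27.25 = 118.
East's profit: (118 − 60)·14.5 = 841.

841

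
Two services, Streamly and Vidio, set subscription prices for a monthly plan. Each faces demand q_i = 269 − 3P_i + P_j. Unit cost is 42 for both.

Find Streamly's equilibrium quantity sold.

Streamly's profit: π = (P_{Streamly} − 42)(269 − 3P_{Streamly} + P_{Vidio}).
∂π/∂P_{Streamly} = 395 − 6P_{Streamly} + P_{Vidio} = 0 ⇒ P_{Streamly} = 395/6 + (1/6)P_{Vidio}.
By symmetry P_{Vidio} = P_{Streamly}; substituting into the reaction function, (5/6)P_{Streamly} = 395/6 and P_{Streamly} = 79.
q_{Streamly} = 269 − 3·79 + 79 = 111.

111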